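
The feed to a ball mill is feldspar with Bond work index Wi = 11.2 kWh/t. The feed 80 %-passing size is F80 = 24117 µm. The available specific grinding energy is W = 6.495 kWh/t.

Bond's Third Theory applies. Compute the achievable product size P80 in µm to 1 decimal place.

P80 = 240.9 µm

Bond: W = 10·Wi·(1/√P80 − 1/√F80)
P80^-0.5 = F80^-0.5 + W/(10 Wi)
  = 6.4950/(10·11.2) + 1/√24117 = 0.057991 + 0.006439 = 0.064430
P80 = (1/0.064430)² = 15.5206² = 240.89 µm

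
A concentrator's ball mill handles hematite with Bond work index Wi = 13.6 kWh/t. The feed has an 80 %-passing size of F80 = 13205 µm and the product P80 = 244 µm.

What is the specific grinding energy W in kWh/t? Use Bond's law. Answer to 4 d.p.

W = 7.5230 kWh/t

W = 10 Wi / √P80 − 10 Wi / √F80
1/√244 = 0.064018;  1/√13205 = 0.008702
W = 10·13.6·(0.064018 − 0.008702) = 7.5230 kWh/t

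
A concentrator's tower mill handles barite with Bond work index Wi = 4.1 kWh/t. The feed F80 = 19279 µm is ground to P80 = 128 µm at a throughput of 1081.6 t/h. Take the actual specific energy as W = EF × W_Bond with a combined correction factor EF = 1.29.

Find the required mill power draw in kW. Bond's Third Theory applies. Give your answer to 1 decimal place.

P = 4644.3 kW

W = 10·Wi·[P80^(−½) − F80^(−½)]
W = 10·4.1·(1/√128 − 1/√19279) = 10·4.1·(0.081186) = 3.3286 kWh/t
W_actual = 1.29 × 3.3286 = 4.2939 kWh/t
P_mill = W·ṁ = 4.2939·1081.6 = 4644.3 kW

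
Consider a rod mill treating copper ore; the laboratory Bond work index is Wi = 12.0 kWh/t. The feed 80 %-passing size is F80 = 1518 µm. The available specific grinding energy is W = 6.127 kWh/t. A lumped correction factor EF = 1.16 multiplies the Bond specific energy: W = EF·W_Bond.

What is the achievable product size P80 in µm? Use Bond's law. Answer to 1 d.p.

P80 = 205.9 µm

W = 10 Wi (P80^-0.5 − F80^-0.5)
W_Bond = W / EF = 6.127 / 1.16 = 5.2819 kWh/t
P80^-0.5 = F80^-0.5 + W_Bond/(10 Wi)
  = 5.2819/(10·12.0) + 1/√1518 = 0.044016 + 0.025666 = 0.069682
P80 = (1/0.069682)² = 14.3509² = 205.95 µm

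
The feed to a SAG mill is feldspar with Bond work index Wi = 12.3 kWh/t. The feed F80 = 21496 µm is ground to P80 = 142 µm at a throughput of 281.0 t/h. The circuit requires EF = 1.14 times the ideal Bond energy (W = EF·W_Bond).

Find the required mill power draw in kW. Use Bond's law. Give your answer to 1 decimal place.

P = 3037.8 kW

W = 10·Wi·[P80^(−½) − F80^(−½)]
W = 10·12.3·(1/√142 − 1/√21496) = 10·12.3·(0.077098) = 9.4830 kWh/t
W_actual = 1.14 × 9.4830 = 10.8106 kWh/t
Power = W × throughput = 10.8106 kWh/t × 281.0 t/h = 3037.8 kW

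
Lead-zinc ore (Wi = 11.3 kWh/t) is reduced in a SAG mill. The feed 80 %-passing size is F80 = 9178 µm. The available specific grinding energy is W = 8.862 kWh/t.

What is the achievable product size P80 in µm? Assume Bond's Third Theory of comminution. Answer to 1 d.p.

P80 = 126.6 µm

W = 10·Wi·[P80^(−½) − F80^(−½)]
⇒ 1/√P80 = W/(10·Wi) + 1/√F80
  = 8.8620/(10·11.3) + 1/√9178 = 0.078425 + 0.010438 = 0.088863
P80 = (1/0.088863)² = 11.2533² = 126.64 µm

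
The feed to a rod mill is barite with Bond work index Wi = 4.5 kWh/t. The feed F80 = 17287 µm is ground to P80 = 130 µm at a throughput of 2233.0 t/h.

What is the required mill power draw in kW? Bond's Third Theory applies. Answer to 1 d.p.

P = 8048.9 kW

W = 10 Wi (P80^-0.5 − F80^-0.5)
W = 10·4.5·(1/√130 − 1/√17287) = 10·4.5·(0.080100) = 3.6045 kWh/t
Mill draw = 3.6045 × 2233.0 = 8048.9 kW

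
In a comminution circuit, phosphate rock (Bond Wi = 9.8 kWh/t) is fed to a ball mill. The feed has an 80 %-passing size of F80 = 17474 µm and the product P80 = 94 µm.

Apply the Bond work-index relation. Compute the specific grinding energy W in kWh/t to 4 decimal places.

W = 9.3666 kWh/t

W = 10 Wi / √P80 − 10 Wi / √F80
1/√94 = 0.103142;  1/√17474 = 0.007565
W = 10·9.8·(0.103142 − 0.007565) = 9.3666 kWh/t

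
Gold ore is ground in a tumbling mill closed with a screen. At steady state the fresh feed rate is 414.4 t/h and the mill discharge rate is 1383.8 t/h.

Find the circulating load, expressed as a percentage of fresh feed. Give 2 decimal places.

CL = 233.93 %

Mill node: discharge = fresh + recycle.
R = M − F = 1383.8 − 414.4 = 969.4 t/h
CL = 100·R/F = 100·969.4/414.4 = 233.93 %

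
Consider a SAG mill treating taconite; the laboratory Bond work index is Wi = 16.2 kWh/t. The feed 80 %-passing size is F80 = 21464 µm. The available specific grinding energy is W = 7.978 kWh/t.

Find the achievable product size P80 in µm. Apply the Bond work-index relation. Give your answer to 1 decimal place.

W = 10 Wi (1/√P80 − 1/√F80)  [Bond]
⇒ 1/√P80 = W/(10 Wi) + 1/√F80
  = 7.9780/(10·16.2) + 1/√21464 = 0.049247 + 0.006826 = 0.056073
P80 = (1/0.056073)² = 17.8340² = 318.05 µm

P80 = 318.1 µm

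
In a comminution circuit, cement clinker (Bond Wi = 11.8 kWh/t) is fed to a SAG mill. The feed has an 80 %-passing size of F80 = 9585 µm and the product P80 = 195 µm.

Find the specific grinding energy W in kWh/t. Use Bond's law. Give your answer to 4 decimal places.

Bond: W = 10·Wi·(1/√P80 − 1/√F80)
1/√195 = 0.071611;  1/√9585 = 0.010214
W = 10·11.8·(0.071611 − 0.010214) = 7.2449 kWh/t

W = 7.2449 kWh/t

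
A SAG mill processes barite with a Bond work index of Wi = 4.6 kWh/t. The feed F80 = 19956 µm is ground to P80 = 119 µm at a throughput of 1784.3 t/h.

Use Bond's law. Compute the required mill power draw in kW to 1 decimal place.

P = 6943.0 kW

W = 10·Wi·(P80^(-½) − F80^(-½))
W = 10·4.6·(1/√119 − 1/√19956) = 10·4.6·(0.084591) = 3.8912 kWh/t
Power = W × throughput = 3.8912 kWh/t × 1784.3 t/h = 6943.0 kW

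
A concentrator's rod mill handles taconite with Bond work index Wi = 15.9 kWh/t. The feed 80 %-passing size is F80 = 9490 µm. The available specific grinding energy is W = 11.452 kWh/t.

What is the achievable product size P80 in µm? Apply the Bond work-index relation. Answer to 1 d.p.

P80 = 147.7 µm

W_Bond = 10·Wi·(1/√P₈₀ − 1/√F₈₀)
P80^-0.5 = F80^-0.5 + W/(10 Wi)
  = 11.4520/(10·15.9) + 1/√9490 = 0.072025 + 0.010265 = 0.082290
P80 = (1/0.082290)² = 12.1521² = 147.67 µm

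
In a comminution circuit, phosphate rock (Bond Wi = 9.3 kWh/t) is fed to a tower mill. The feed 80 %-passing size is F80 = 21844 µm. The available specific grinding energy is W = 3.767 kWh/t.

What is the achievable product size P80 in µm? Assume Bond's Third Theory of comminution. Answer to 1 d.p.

W = 10·Wi·[P80^(−½) − F80^(−½)]
P80^(−½) = W/(10 Wi) + F80^(−½)
  = 3.7670/(10·9.3) + 1/√21844 = 0.040505 + 0.006766 = 0.047271
P80 = (1/0.047271)² = 21.1544² = 447.51 µm

P80 = 447.5 µm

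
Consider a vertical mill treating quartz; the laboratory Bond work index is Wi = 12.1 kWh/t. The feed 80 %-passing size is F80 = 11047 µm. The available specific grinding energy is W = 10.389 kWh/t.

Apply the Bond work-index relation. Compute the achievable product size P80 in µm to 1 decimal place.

P80 = 109.9 µm

W = 10 Wi (P80^-0.5 − F80^-0.5)
⇒ 1/√P80 = W/(10 Wi) + 1/√F80
  = 10.3890/(10·12.1) + 1/√11047 = 0.085860 + 0.009514 = 0.095374
P80 = (1/0.095374)² = 10.4851² = 109.94 µm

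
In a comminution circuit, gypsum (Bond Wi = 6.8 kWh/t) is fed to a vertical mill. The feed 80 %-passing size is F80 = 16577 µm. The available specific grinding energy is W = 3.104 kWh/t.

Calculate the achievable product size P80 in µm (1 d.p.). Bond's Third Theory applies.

W = 10 Wi (P80^-0.5 − F80^-0.5)
⇒ 1/√P80 = W/(10 Wi) + 1/√F80
  = 3.1040/(10·6.8) + 1/√16577 = 0.045647 + 0.007767 = 0.053414
P80 = (1/0.053414)² = 18.7217² = 350.50 µm

P80 = 350.5 µm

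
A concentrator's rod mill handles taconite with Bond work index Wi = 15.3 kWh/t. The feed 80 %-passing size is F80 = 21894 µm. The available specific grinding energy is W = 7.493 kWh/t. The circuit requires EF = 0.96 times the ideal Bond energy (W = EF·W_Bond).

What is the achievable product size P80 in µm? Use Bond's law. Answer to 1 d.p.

W = 10 Wi (1/√P80 − 1/√F80)  [Bond]
W_Bond = W / EF = 7.493 / 0.96 = 7.8052 kWh/t
P80^-0.5 = F80^-0.5 + W_Bond/(10 Wi)
  = 7.8052/(10·15.3) + 1/√21894 = 0.051014 + 0.006758 = 0.057773
P80 = (1/0.057773)² = 17.3092² = 299.61 µm

P80 = 299.6 µm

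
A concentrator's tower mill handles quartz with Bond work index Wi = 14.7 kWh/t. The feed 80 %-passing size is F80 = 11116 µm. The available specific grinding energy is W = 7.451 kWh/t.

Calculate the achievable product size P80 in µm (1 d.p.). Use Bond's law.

P80 = 276.2 µm

W = 10 Wi / √P80 − 10 Wi / √F80
⇒ 1/√P80 = W/(10·Wi) + 1/√F80
  = 7.4510/(10·14.7) + 1/√11116 = 0.050687 + 0.009485 = 0.060172
P80 = (1/0.060172)² = 16.6191² = 276.19 µm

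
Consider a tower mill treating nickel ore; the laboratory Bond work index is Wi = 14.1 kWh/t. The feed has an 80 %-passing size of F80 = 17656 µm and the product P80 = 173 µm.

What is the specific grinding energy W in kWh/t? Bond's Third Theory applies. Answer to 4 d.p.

W = 9.6589 kWh/t

W = 10 Wi (P80^-0.5 − F80^-0.5)
1/√173 = 0.076029;  1/√17656 = 0.007526
W = 10·14.1·(0.076029 − 0.007526) = 9.6589 kWh/t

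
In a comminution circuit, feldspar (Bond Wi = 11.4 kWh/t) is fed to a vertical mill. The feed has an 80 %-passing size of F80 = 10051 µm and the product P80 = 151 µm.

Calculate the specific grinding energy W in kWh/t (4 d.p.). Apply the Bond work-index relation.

W = 8.1401 kWh/t

Bond:  W = 10 Wi (1/√P − 1/√F)
1/√151 = 0.081379;  1/√10051 = 0.009975
W = 10·11.4·(0.081379 − 0.009975) = 8.1401 kWh/t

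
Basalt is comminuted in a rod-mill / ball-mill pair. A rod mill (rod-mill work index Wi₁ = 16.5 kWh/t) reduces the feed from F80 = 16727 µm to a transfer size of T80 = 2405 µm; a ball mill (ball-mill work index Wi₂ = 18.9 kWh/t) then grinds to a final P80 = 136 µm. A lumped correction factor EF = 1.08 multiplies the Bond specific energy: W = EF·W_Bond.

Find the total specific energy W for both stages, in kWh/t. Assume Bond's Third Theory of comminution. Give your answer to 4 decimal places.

W = 15.5968 kWh/t

Bond: W = 10·Wi·(1/√P80 − 1/√F80)
Stage 1 (16727→2405 µm, Wi₁=16.5): W₁ = 10·16.5·(0.020391 − 0.007732) = 2.0888 kWh/t
Stage 2 (2405→136 µm, Wi₂=18.9): W₂ = 10·18.9·(0.085749 − 0.020391) = 12.3527 kWh/t
W = W₁ + W₂ = 2.0888 + 12.3527 = 14.4415 kWh/t
With EF = 1.08: W = 14.4415·1.08 = 15.5968 kWh/t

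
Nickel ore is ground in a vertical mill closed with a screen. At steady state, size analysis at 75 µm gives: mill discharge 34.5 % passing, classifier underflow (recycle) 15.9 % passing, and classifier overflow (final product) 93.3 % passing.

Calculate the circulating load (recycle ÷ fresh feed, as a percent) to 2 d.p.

Balance %-passing 75 µm (r = R/F):
(1+r)d = ru + o → r = (o−d)/(d−u)
r = (93.3 − 34.5)/(34.5 − 15.9) = 58.8/18.6 = 3.1613
CL = 100·r = 316.13 %

CL = 316.13 %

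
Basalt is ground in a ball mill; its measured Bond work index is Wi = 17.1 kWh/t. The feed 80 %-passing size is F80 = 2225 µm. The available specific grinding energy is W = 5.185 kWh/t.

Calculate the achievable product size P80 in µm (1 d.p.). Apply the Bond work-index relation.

P80 = 376.7 µm

Bond:  W = 10 Wi (1/√P − 1/√F)
1/√P80 = 1/√F80 + W/(10·Wi)
  = 5.1850/(10·17.1) + 1/√2225 = 0.030322 + 0.021200 = 0.051522
P80 = (1/0.051522)² = 19.4093² = 376.72 µm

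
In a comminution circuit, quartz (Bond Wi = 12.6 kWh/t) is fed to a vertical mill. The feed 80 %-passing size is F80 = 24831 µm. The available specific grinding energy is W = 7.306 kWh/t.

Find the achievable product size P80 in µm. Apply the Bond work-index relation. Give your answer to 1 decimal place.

W = 10·Wi·[P80^(−½) − F80^(−½)]
⇒ 1/√P80 = W/(10·Wi) + 1/√F80
  = 7.3060/(10·12.6) + 1/√24831 = 0.057984 + 0.006346 = 0.064330
P80 = (1/0.064330)² = 15.5448² = 241.64 µm

P80 = 241.6 µm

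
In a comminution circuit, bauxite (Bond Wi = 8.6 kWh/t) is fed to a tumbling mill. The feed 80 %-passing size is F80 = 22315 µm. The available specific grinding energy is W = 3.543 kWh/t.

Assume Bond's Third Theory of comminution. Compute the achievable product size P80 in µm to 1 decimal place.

P80 = 436.0 µm

W = 10·Wi·(P80^(-½) − F80^(-½))
P80^-0.5 = F80^-0.5 + W/(10 Wi)
  = 3.5430/(10·8.6) + 1/√22315 = 0.041198 + 0.006694 = 0.047892
P80 = (1/0.047892)² = 20.8803² = 435.99 µm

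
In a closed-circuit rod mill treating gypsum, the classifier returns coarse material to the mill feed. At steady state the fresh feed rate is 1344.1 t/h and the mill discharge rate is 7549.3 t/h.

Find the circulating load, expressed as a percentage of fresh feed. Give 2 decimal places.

M = F + R at steady state, so:
R = M − F = 7549.3 − 1344.1 = 6205.2 t/h
CL = 100·R/F = 100·6205.2/1344.1 = 461.66 %

CL = 461.66 %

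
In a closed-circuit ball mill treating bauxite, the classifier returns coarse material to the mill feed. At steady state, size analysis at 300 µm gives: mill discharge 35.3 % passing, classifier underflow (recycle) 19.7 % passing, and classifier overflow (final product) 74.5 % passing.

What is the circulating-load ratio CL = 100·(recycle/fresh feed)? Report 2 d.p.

CL = 251.28 %

Two-product formula at 300 µm:
r = (o − d)/(d − u)
r = (74.5 − 35.3)/(35.3 − 19.7) = 39.2/15.6 = 2.5128
CL = 100·r = 251.28 %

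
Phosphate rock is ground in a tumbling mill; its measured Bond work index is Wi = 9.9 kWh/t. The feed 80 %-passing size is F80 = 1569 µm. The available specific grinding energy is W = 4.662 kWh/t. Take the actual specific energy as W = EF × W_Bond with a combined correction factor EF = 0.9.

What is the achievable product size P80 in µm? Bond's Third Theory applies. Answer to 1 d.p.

Bond:  W = 10 Wi (1/√P − 1/√F)
W_Bond = W / EF = 4.662 / 0.9 = 5.1800 kWh/t
P80^-0.5 = F80^-0.5 + W_Bond/(10 Wi)
  = 5.1800/(10·9.9) + 1/√1569 = 0.052323 + 0.025246 = 0.077569
P80 = (1/0.077569)² = 12.8917² = 166.20 µm

P80 = 166.2 µm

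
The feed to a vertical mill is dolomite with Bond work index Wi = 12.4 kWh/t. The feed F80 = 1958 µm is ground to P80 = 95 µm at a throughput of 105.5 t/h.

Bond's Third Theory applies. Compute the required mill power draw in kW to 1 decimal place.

W_Bond = 10·Wi·(1/√P₈₀ − 1/√F₈₀)
W = 10·12.4·(1/√95 − 1/√1958) = 10·12.4·(0.079999) = 9.9198 kWh/t
Power = W × throughput = 9.9198 kWh/t × 105.5 t/h = 1046.5 kW

P = 1046.5 kW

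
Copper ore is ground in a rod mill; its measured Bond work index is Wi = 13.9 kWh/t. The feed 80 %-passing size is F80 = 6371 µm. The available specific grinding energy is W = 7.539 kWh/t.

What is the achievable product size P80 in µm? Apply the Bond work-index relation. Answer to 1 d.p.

P80 = 224.3 µm

W = 10·Wi·[P80^(−½) − F80^(−½)]
P80^-0.5 = F80^-0.5 + W/(10 Wi)
  = 7.5390/(10·13.9) + 1/√6371 = 0.054237 + 0.012528 = 0.066766
P80 = (1/0.066766)² = 14.9777² = 224.33 µm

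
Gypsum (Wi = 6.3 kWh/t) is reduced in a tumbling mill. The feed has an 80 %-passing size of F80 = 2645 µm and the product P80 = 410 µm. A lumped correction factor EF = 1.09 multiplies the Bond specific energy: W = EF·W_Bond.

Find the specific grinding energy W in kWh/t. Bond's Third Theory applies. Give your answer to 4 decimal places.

W = 10·Wi·(P80^(-½) − F80^(-½))
1/√410 = 0.049386;  1/√2645 = 0.019444
W = 10·6.3·(0.049386 − 0.019444) = 1.8864 kWh/t
Corrected W = EF·W_Bond = 1.09·1.8864 = 2.0561 kWh/t

W = 2.0561 kWh/t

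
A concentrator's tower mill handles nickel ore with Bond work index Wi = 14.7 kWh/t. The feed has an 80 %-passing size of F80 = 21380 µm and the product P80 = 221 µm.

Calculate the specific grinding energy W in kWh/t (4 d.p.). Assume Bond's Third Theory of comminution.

W = 10·Wi·[P80^(−½) − F80^(−½)]
1/√221 = 0.067267;  1/√21380 = 0.006839
W = 10·14.7·(0.067267 − 0.006839) = 8.8829 kWh/t

W = 8.8829 kWh/t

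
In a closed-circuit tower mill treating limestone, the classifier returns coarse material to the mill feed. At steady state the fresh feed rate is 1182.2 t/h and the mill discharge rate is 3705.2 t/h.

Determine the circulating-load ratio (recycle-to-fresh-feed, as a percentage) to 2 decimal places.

Steady state: M = F + R.
R = M − F = 3705.2 − 1182.2 = 2523.0 t/h
CL = 100·R/F = 100·2523.0/1182.2 = 213.42 %

CL = 213.42 %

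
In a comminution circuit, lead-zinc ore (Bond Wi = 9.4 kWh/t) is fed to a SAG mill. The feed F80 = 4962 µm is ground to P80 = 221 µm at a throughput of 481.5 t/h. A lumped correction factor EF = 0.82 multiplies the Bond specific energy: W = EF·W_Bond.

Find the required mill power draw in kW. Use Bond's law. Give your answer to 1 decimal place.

W = 10 Wi (P80^-0.5 − F80^-0.5)
W = 10·9.4·(1/√221 − 1/√4962) = 10·9.4·(0.053071) = 4.9887 kWh/t
Apply correction: 4.9887 × 0.82 = 4.0907 kWh/t
Mill draw = 4.0907 × 481.5 = 1969.7 kW

P = 1969.7 kW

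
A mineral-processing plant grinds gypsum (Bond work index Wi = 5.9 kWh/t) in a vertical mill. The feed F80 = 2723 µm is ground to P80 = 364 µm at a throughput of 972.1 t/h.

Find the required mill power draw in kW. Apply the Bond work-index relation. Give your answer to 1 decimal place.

W_Bond = 10·Wi·(1/√P₈₀ − 1/√F₈₀)
W = 10·5.9·(1/√364 − 1/√2723) = 10·5.9·(0.033251) = 1.9618 kWh/t
P = W·T = 1.9618·972.1 = 1907.1 kW

P = 1907.1 kW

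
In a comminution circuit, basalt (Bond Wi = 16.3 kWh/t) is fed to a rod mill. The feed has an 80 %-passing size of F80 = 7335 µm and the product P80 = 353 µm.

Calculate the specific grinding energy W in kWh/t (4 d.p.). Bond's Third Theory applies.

W = 6.7724 kWh/t

W = 10·Wi·[P80^(−½) − F80^(−½)]
1/√353 = 0.053225;  1/√7335 = 0.011676
W = 10·16.3·(0.053225 − 0.011676) = 6.7724 kWh/t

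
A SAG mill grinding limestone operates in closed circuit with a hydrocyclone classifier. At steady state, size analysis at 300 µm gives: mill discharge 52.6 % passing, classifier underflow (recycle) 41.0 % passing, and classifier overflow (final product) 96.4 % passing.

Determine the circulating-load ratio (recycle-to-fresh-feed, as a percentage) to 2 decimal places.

Classifier node, passing 300 µm:
d + r·d = r·u + o → r(d−u) = o−d
r = (96.4 − 52.6)/(52.6 − 41.0) = 43.8/11.6 = 3.7759
CL = 100·r = 377.59 %

CL = 377.59 %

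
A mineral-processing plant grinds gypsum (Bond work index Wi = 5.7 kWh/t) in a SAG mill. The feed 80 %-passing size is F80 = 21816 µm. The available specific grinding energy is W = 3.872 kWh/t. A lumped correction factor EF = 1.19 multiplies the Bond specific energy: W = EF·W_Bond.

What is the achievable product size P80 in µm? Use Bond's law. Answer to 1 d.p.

P80 = 245.3 µm

W = 10 Wi (P80^-0.5 − F80^-0.5)
W_Bond = W / EF = 3.872 / 1.19 = 3.2538 kWh/t
⇒ 1/√P80 = W_Bond/(10·Wi) + 1/√F80
  = 3.2538/(10·5.7) + 1/√21816 = 0.057084 + 0.006770 = 0.063854
P80 = (1/0.063854)² = 15.6607² = 245.26 µm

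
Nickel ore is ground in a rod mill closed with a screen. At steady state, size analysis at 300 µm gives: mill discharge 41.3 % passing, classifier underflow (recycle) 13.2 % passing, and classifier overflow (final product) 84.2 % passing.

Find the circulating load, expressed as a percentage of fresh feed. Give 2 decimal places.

CL = 152.67 %

Balance %-passing 300 µm (r = R/F):
d + r·d = r·u + o → r(d−u) = o−d
r = (84.2 − 41.3)/(41.3 − 13.2) = 42.9/28.1 = 1.5267
CL = 100·r = 152.67 %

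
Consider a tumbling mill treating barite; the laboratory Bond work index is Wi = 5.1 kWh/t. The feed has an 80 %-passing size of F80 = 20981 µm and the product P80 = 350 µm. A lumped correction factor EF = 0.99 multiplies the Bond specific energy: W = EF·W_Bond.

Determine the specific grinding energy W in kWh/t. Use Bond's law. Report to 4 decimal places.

Bond:  W = 10 Wi (1/√P − 1/√F)
1/√350 = 0.053452;  1/√20981 = 0.006904
W = 10·5.1·(0.053452 − 0.006904) = 2.3740 kWh/t
Apply correction: 2.3740 × 0.99 = 2.3502 kWh/t

W = 2.3502 kWh/t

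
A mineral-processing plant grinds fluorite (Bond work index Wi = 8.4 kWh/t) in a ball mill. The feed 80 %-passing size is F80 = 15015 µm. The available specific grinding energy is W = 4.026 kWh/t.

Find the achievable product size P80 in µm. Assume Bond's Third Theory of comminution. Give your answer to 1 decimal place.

Bond:  W = 10 Wi (1/√P − 1/√F)
1/√P80 = 1/√F80 + W/(10·Wi)
  = 4.0260/(10·8.4) + 1/√15015 = 0.047929 + 0.008161 = 0.056089
P80 = (1/0.056089)² = 17.8287² = 317.86 µm

P80 = 317.9 µm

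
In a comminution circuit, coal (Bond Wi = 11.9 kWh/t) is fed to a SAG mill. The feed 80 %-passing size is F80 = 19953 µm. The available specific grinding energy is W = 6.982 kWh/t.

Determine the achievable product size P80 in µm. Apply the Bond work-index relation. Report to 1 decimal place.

W_Bond = 10·Wi·(1/√P₈₀ − 1/√F₈₀)
1/√P80 = 1/√F80 + W/(10·Wi)
  = 6.9820/(10·11.9) + 1/√19953 = 0.058672 + 0.007079 = 0.065752
P80 = (1/0.065752)² = 15.2087² = 231.31 µm

P80 = 231.3 µm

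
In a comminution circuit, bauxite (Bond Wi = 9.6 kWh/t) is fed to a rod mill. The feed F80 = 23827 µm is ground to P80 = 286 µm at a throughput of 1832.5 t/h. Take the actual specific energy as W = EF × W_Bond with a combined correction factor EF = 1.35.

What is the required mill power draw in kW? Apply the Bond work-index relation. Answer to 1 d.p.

P = 12504.6 kW

W = 10·Wi·[P80^(−½) − F80^(−½)]
W = 10·9.6·(1/√286 − 1/√23827) = 10·9.6·(0.052653) = 5.0547 kWh/t
Corrected W = EF·W_Bond = 1.35·5.0547 = 6.8238 kWh/t
Power = W × throughput = 6.8238 kWh/t × 1832.5 t/h = 12504.6 kW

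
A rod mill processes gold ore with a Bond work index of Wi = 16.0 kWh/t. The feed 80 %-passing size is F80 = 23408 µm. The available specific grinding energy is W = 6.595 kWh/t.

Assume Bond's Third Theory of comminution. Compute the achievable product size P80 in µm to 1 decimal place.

W = 10 Wi (1/√P80 − 1/√F80)  [Bond]
⇒ 1/√P80 = W/(10 Wi) + 1/√F80
  = 6.5950/(10·16.0) + 1/√23408 = 0.041219 + 0.006536 = 0.047755
P80 = (1/0.047755)² = 20.9403² = 438.50 µm

P80 = 438.5 µm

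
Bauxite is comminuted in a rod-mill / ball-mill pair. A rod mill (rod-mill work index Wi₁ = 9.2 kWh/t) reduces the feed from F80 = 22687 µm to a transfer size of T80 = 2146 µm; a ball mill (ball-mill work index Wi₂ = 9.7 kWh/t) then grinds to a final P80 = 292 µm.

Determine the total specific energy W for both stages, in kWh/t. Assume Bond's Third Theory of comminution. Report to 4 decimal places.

W = 10 Wi (1/√P80 − 1/√F80)  [Bond]
Stage 1 (22687→2146 µm, Wi₁=9.2): W₁ = 10·9.2·(0.021587 − 0.006639) = 1.3752 kWh/t
Stage 2 (2146→292 µm, Wi₂=9.7): W₂ = 10·9.7·(0.058521 − 0.021587) = 3.5826 kWh/t
W = W₁ + W₂ = 1.3752 + 3.5826 = 4.9578 kWh/t

W = 4.9578 kWh/t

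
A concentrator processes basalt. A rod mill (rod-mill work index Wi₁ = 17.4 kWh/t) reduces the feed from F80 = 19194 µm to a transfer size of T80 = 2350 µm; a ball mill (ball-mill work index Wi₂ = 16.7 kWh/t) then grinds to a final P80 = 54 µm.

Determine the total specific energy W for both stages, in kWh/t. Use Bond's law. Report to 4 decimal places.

W = 21.6143 kWh/t

W = 10·Wi·[P80^(−½) − F80^(−½)]
Stage 1 (19194→2350 µm, Wi₁=17.4): W₁ = 10·17.4·(0.020628 − 0.007218) = 2.3334 kWh/t
Stage 2 (2350→54 µm, Wi₂=16.7): W₂ = 10·16.7·(0.136083 − 0.020628) = 19.2809 kWh/t
W = W₁ + W₂ = 2.3334 + 19.2809 = 21.6143 kWh/t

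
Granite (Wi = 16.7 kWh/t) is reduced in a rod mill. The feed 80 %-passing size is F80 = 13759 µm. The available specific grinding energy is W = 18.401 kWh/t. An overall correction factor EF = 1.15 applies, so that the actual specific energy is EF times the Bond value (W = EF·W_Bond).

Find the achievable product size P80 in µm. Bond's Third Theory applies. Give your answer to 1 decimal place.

Bond: W = 10·Wi·(1/√P80 − 1/√F80)
W_Bond = W / EF = 18.401 / 1.15 = 16.0009 kWh/t
⇒ 1/√P80 = W_Bond/(10·Wi) + 1/√F80
  = 16.0009/(10·16.7) + 1/√13759 = 0.095814 + 0.008525 = 0.104339
P80 = (1/0.104339)² = 9.5842² = 91.86 µm

P80 = 91.9 µm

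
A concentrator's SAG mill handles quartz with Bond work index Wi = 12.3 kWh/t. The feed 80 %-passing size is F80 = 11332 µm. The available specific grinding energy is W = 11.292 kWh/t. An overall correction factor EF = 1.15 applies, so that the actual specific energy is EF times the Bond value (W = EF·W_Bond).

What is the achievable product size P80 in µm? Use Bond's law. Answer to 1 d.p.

P80 = 125.6 µm

W_Bond = 10·Wi·(1/√P₈₀ − 1/√F₈₀)
W_Bond = W / EF = 11.292 / 1.15 = 9.8191 kWh/t
1/√P80 = 1/√F80 + W_Bond/(10·Wi)
  = 9.8191/(10·12.3) + 1/√11332 = 0.079830 + 0.009394 = 0.089224
P80 = (1/0.089224)² = 11.2077² = 125.61 µm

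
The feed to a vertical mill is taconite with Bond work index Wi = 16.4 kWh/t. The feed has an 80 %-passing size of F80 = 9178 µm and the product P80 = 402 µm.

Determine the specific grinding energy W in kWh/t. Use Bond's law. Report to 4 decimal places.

W = 10·Wi·[P80^(−½) − F80^(−½)]
1/√402 = 0.049875;  1/√9178 = 0.010438
W = 10·16.4·(0.049875 − 0.010438) = 6.4677 kWh/t

W = 6.4677 kWh/t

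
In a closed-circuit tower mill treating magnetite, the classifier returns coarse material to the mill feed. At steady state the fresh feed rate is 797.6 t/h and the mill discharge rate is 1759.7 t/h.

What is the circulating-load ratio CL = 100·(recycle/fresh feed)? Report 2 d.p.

Discharge = new feed + return, hence
R = M − F = 1759.7 − 797.6 = 962.1 t/h
CL = 100·R/F = 100·962.1/797.6 = 120.62 %

CL = 120.62 %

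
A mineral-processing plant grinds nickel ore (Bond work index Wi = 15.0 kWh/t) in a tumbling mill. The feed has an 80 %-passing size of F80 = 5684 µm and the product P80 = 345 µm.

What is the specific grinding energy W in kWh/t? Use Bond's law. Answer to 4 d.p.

W = 10 Wi (1/√P80 − 1/√F80)  [Bond]
1/√345 = 0.053838;  1/√5684 = 0.013264
W = 10·15.0·(0.053838 − 0.013264) = 6.0861 kWh/t

W = 6.0861 kWh/t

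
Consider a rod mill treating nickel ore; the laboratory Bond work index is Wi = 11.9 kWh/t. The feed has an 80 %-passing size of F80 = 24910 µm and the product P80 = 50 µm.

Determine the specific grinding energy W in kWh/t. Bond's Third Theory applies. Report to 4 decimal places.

W = 16.0752 kWh/t

W = 10 Wi (1/√P80 − 1/√F80)  [Bond]
1/√50 = 0.141421;  1/√24910 = 0.006336
W = 10·11.9·(0.141421 − 0.006336) = 16.0752 kWh/t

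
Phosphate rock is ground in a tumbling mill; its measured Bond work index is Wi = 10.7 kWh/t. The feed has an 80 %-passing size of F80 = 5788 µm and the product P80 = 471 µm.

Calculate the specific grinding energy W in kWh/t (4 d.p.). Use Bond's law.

W = 10 Wi (1/√P80 − 1/√F80)  [Bond]
1/√471 = 0.046078;  1/√5788 = 0.013144
W = 10·10.7·(0.046078 − 0.013144) = 3.5239 kWh/t

W = 3.5239 kWh/t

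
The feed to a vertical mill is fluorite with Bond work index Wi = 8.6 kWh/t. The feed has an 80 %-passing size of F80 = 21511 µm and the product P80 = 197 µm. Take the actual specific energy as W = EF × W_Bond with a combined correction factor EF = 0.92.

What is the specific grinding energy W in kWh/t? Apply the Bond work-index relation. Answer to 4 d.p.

W = 5.0976 kWh/t

W = 10 Wi / √P80 − 10 Wi / √F80
1/√197 = 0.071247;  1/√21511 = 0.006818
W = 10·8.6·(0.071247 − 0.006818) = 5.5409 kWh/t
W_actual = 0.92 × 5.5409 = 5.0976 kWh/t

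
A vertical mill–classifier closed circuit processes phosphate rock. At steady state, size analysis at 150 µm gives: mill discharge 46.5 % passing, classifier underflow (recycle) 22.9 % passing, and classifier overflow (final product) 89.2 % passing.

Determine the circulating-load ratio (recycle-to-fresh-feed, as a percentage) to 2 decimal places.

CL = 180.93 %

Two-product formula at 150 µm:
Fd + Rd = Ru + Fo ⇒ R/F = (o−d)/(d−u)
r = (89.2 − 46.5)/(46.5 − 22.9) = 42.7/23.6 = 1.8093
CL = 100·r = 180.93 %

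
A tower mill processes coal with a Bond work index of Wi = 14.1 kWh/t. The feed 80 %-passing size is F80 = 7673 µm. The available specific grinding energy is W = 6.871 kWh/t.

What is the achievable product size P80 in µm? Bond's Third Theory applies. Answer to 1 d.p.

P80 = 276.4 µm

W = 10 Wi (1/√P80 − 1/√F80)  [Bond]
⇒ 1/√P80 = W/(10·Wi) + 1/√F80
  = 6.8710/(10·14.1) + 1/√7673 = 0.048730 + 0.011416 = 0.060147
P80 = (1/0.060147)² = 16.6260² = 276.43 µm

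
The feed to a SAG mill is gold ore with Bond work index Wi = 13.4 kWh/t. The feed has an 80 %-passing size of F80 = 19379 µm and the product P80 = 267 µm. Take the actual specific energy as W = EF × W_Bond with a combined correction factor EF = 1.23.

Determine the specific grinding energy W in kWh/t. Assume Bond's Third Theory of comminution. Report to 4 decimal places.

W = 10 Wi (P80^-0.5 − F80^-0.5)
1/√267 = 0.061199;  1/√19379 = 0.007183
W = 10·13.4·(0.061199 − 0.007183) = 7.2381 kWh/t
With EF = 1.23: W = 7.2381·1.23 = 8.9028 kWh/t

W = 8.9028 kWh/t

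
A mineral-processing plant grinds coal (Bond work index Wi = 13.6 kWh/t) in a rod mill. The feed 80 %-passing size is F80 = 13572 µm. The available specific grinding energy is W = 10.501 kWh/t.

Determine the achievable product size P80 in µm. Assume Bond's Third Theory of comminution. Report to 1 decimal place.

P80 = 135.8 µm

W = 10·Wi·(P80^(-½) − F80^(-½))
P80^-0.5 = F80^-0.5 + W/(10 Wi)
  = 10.5010/(10·13.6) + 1/√13572 = 0.077213 + 0.008584 = 0.085797
P80 = (1/0.085797)² = 11.6554² = 135.85 µm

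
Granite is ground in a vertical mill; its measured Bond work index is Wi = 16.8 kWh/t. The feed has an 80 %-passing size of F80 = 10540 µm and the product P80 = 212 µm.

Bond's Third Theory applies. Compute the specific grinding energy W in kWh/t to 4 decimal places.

W = 9.9019 kWh/t

W = 10 Wi (P80^-0.5 − F80^-0.5)
1/√212 = 0.068680;  1/√10540 = 0.009740
W = 10·16.8·(0.068680 − 0.009740) = 9.9019 kWh/t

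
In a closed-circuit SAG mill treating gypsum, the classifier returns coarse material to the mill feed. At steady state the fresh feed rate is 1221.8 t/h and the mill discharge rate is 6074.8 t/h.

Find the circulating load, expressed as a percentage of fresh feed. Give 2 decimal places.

CL = 397.20 %

Steady state: M = F + R.
R = M − F = 6074.8 − 1221.8 = 4853.0 t/h
CL = 100·R/F = 100·4853.0/1221.8 = 397.20 %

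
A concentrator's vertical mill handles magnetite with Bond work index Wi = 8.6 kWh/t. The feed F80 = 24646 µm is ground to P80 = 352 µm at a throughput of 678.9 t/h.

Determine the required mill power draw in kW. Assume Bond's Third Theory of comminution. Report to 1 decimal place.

W = 10 Wi (1/√P80 − 1/√F80)  [Bond]
W = 10·8.6·(1/√352 − 1/√24646) = 10·8.6·(0.046930) = 4.0360 kWh/t
Mill draw = 4.0360 × 678.9 = 2740.0 kW

P = 2740.0 kW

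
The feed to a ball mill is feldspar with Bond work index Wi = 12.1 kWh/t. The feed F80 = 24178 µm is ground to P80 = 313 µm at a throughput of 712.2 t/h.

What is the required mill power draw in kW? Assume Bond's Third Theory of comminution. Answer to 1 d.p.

P = 4316.8 kW

W = 10 Wi (1/√P80 − 1/√F80)  [Bond]
W = 10·12.1·(1/√313 − 1/√24178) = 10·12.1·(0.050092) = 6.0612 kWh/t
Power = W × throughput = 6.0612 kWh/t × 712.2 t/h = 4316.8 kW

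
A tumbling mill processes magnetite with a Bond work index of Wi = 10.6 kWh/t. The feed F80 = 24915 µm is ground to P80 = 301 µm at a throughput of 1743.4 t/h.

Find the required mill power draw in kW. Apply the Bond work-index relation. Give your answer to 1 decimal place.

P = 9480.9 kW

W = 10·Wi·(P80^(-½) − F80^(-½))
W = 10·10.6·(1/√301 − 1/√24915) = 10·10.6·(0.051304) = 5.4382 kWh/t
P_mill = W·ṁ = 5.4382·1743.4 = 9480.9 kW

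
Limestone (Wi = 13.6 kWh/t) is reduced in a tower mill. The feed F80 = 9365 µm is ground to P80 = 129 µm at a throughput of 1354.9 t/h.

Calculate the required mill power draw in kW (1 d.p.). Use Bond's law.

P = 14319.6 kW

Bond: W = 10·Wi·(1/√P80 − 1/√F80)
W = 10·13.6·(1/√129 − 1/√9365) = 10·13.6·(0.077712) = 10.5688 kWh/t
Power = W × throughput = 10.5688 kWh/t × 1354.9 t/h = 14319.6 kW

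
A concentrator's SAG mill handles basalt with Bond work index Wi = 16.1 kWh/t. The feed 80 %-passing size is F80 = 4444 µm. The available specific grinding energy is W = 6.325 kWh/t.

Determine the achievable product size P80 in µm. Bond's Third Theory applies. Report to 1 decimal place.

Bond:  W = 10 Wi (1/√P − 1/√F)
P80^-0.5 = F80^-0.5 + W/(10 Wi)
  = 6.3250/(10·16.1) + 1/√4444 = 0.039286 + 0.015001 = 0.054286
P80 = (1/0.054286)² = 18.4208² = 339.33 µm

P80 = 339.3 µm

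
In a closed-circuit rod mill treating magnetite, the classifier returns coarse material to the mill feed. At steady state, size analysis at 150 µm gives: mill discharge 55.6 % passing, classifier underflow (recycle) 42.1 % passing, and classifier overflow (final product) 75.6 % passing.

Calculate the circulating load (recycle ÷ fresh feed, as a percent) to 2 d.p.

Two-product formula at 150 µm:
r = (o − d)/(d − u)
r = (75.6 − 55.6)/(55.6 − 42.1) = 20.0/13.5 = 1.4815
CL = 100·r = 148.15 %

CL = 148.15 %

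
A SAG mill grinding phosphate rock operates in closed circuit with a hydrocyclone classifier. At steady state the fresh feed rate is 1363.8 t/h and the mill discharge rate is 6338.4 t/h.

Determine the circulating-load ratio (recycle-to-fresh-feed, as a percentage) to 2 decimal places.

CL = 364.76 %

Steady state: M = F + R.
R = M − F = 6338.4 − 1363.8 = 4974.6 t/h
CL = 100·R/F = 100·4974.6/1363.8 = 364.76 %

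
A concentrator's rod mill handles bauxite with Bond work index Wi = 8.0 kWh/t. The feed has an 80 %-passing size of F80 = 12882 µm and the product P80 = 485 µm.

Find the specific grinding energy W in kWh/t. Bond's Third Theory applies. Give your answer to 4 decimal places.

W = 2.9278 kWh/t

Bond:  W = 10 Wi (1/√P − 1/√F)
1/√485 = 0.045408;  1/√12882 = 0.008811
W = 10·8.0·(0.045408 − 0.008811) = 2.9278 kWh/t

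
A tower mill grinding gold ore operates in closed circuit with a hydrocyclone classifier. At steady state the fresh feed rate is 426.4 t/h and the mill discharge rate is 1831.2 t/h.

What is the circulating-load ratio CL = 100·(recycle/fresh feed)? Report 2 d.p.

CL = 329.46 %

Mill node: discharge = fresh + recycle.
R = M − F = 1831.2 − 426.4 = 1404.8 t/h
CL = 100·R/F = 100·1404.8/426.4 = 329.46 %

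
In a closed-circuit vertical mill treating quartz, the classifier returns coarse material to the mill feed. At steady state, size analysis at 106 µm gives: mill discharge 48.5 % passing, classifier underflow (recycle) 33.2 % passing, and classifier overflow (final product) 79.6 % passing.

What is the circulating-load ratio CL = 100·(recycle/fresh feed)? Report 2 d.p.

Balance %-passing 106 µm (r = R/F):
d + r·d = r·u + o → r(d−u) = o−d
r = (79.6 − 48.5)/(48.5 − 33.2) = 31.1/15.3 = 2.0327
CL = 100·r = 203.27 %

CL = 203.27 %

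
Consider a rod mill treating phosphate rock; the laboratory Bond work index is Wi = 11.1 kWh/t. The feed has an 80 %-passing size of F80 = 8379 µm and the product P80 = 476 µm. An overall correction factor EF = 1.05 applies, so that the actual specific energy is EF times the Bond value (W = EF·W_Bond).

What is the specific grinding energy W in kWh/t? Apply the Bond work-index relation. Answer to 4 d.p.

Bond: W = 10·Wi·(1/√P80 − 1/√F80)
1/√476 = 0.045835;  1/√8379 = 0.010925
W = 10·11.1·(0.045835 − 0.010925) = 3.8751 kWh/t
Apply correction: 3.8751 × 1.05 = 4.0688 kWh/t

W = 4.0688 kWh/t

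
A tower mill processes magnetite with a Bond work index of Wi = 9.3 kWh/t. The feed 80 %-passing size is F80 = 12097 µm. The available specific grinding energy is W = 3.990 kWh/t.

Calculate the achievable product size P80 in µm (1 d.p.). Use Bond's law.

W = 10·Wi·[P80^(−½) − F80^(−½)]
1/√P80 = 1/√F80 + W/(10·Wi)
  = 3.9900/(10·9.3) + 1/√12097 = 0.042903 + 0.009092 = 0.051995
P80 = (1/0.051995)² = 19.2325² = 369.89 µm

P80 = 369.9 µm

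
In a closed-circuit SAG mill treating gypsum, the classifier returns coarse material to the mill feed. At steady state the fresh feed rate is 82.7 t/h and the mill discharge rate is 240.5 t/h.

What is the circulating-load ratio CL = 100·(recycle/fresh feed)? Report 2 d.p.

Steady state: M = F + R.
R = M − F = 240.5 − 82.7 = 157.8 t/h
CL = 100·R/F = 100·157.8/82.7 = 190.81 %

CL = 190.81 %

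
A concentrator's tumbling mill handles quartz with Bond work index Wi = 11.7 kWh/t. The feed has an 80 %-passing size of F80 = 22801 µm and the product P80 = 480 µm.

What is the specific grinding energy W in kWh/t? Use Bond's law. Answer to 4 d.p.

W = 4.5655 kWh/t

W = 10 Wi / √P80 − 10 Wi / √F80
1/√480 = 0.045644;  1/√22801 = 0.006623
W = 10·11.7·(0.045644 − 0.006623) = 4.5655 kWh/t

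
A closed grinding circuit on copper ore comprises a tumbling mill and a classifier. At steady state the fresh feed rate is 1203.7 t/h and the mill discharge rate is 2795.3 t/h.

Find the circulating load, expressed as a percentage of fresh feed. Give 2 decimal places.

Discharge = new feed + return, hence
R = M − F = 2795.3 − 1203.7 = 1591.6 t/h
CL = 100·R/F = 100·1591.6/1203.7 = 132.23 %

CL = 132.23 %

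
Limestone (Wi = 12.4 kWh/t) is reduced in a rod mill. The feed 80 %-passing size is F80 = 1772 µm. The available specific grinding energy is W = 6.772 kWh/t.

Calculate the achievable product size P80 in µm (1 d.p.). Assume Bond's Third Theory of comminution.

P80 = 162.8 µm

W = 10 Wi / √P80 − 10 Wi / √F80
P80^-0.5 = F80^-0.5 + W/(10 Wi)
  = 6.7720/(10·12.4) + 1/√1772 = 0.054613 + 0.023756 = 0.078369
P80 = (1/0.078369)² = 12.7602² = 162.82 µm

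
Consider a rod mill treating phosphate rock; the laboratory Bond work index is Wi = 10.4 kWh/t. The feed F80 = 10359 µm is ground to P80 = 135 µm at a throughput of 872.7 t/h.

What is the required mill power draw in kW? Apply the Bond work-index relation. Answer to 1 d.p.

P = 6919.7 kW

W = 10 Wi / √P80 − 10 Wi / √F80
W = 10·10.4·(1/√135 − 1/√10359) = 10·10.4·(0.076241) = 7.9291 kWh/t
P_mill = W·ṁ = 7.9291·872.7 = 6919.7 kW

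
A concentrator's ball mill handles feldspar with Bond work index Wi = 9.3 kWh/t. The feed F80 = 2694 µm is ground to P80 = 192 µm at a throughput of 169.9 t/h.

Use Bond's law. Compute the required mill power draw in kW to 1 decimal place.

W = 10 Wi (1/√P80 − 1/√F80)  [Bond]
W = 10·9.3·(1/√192 − 1/√2694) = 10·9.3·(0.052902) = 4.9199 kWh/t
P_mill = W·ṁ = 4.9199·169.9 = 835.9 kW

P = 835.9 kW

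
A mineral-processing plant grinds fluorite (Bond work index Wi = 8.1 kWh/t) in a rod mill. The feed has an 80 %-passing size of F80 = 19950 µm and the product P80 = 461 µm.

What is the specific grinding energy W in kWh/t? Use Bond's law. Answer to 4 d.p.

W_Bond = 10·Wi·(1/√P₈₀ − 1/√F₈₀)
1/√461 = 0.046575;  1/√19950 = 0.007080
W = 10·8.1·(0.046575 − 0.007080) = 3.1991 kWh/t

W = 3.1991 kWh/t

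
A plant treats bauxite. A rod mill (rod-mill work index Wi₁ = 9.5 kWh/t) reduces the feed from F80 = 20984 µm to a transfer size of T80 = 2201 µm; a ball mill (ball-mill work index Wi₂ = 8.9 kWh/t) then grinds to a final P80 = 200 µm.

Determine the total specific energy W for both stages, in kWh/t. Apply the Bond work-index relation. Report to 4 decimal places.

W = 5.7653 kWh/t

Bond:  W = 10 Wi (1/√P − 1/√F)
Stage 1 (20984→2201 µm, Wi₁=9.5): W₁ = 10·9.5·(0.021315 − 0.006903) = 1.3691 kWh/t
Stage 2 (2201→200 µm, Wi₂=8.9): W₂ = 10·8.9·(0.070711 − 0.021315) = 4.3962 kWh/t
W = W₁ + W₂ = 1.3691 + 4.3962 = 5.7653 kWh/t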